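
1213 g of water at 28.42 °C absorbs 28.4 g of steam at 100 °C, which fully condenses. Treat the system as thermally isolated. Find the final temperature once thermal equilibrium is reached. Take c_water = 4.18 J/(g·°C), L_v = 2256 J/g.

T_f ≈ 42.4 °C

Taking heat into each body as positive, Σ m c ΔT = 0:
condense steam: −28.4×2256 = −64070
  condensate cools 100→T: 28.4×4.18×(T − 100) = 118.71(T − 100)
  water warms: 1213×4.18×(T − 28.42) = 5070.3(T − 28.42)
5189.1 T = 64070 + 11871 + 144099 = 220041
T ≈ 42.40 °C — below 100 °C, confirming all the steam condensed.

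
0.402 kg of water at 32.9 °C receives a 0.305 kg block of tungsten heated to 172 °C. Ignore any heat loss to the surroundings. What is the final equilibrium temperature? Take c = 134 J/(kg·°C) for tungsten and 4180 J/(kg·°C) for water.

T_f ≈ 36.2 °C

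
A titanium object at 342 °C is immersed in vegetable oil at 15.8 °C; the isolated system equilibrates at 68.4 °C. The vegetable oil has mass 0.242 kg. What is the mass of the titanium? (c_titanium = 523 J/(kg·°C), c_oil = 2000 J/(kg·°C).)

m ≈ 0.178 kg

Heat lost by the titanium = heat gained by the oil:
m·523·(342 − 68.4) = 0.242·2000·(68.4 − 15.8)
143093 m = 25458  ⇒  m ≈ 0.1779 kg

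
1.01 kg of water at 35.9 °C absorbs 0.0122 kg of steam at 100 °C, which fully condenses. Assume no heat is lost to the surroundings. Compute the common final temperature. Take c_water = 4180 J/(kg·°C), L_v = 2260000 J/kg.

T_f ≈ 43.1 °C

Heat gained plus heat lost sum to zero:
latent heat released on condensation: 0.0122×2260000 = 27572
  condensate cools 100→T: 0.0122×4180×(T − 100) = 51(T − 100)
  original water: 4221.8(T − 35.9)
4272.8 T = 27572 + 5099.6 + 151563 = 184234
T ≈ 43.12 °C — below 100 °C, confirming all the steam condensed.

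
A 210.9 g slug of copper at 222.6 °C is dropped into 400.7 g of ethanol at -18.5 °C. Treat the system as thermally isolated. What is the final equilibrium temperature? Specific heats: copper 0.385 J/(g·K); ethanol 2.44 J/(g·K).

T_f ≈ -0.0 °C

Let T be the final temperature. ΣQ_i = 0:
210.9·0.385·(T − 222.6) + 400.7·2.44·(T − (-18.5)) = 0
81.2(T − 222.6) + 977.71(T − (-18.5)) = 0
(81.2 + 977.71) T = 81.2·222.6 + 977.71·(-18.5)
T = -13.26/1058.9 ≈ -0.01 °C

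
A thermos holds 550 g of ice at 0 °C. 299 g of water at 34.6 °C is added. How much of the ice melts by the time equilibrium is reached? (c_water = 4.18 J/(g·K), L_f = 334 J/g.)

m_melted ≈ 129 g

Water can give up m c ΔT = 299×4.18×34.6 = 43244 J before reaching 0 °C.
To melt every bit of ice: 550×334 = 183700 J.
That's not enough to melt it all — equilibrium is at 0 °C with ice remaining.
m_melted×334 = 43244  ⇒  m_melted ≈ 129.5 g.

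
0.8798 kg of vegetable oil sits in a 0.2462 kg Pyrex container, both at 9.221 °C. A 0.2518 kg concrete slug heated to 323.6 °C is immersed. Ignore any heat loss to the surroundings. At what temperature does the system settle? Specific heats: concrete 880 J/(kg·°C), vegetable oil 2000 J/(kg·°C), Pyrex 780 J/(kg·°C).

Heat gained plus heat lost sum to zero:
0.2518×880×(T − 323.6) + 0.8798×2000×(T − 9.221) + 0.2462×780×(T − 9.221) = 0
221.58(T − 323.6) + 1759.6(T − 9.221) + 192.04(T − 9.221) = 0
(221.58 + 1759.6 + 192.04) T = 221.58×323.6 + 1759.6×9.221 + 192.04×9.221
T ≈ 41.28 °C

T_f ≈ 41.3 °C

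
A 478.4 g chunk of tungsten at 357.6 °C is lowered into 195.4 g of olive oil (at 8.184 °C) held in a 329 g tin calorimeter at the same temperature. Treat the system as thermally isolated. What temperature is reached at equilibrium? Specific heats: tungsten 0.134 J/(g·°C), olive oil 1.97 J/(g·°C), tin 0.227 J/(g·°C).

T_f ≈ 51.0 °C

Net heat exchanged in the isolated system is zero:
478.4*0.134*(T − 357.6) + 195.4*1.97*(T − 8.184) + 329*0.227*(T − 8.184) = 0
64.11(T − 357.6) + 384.94(T − 8.184) + 74.68(T − 8.184) = 0
(64.11 + 384.94 + 74.68) T = 64.11*357.6 + 384.94*8.184 + 74.68*8.184
T = 26686/523.73 ≈ 50.95 °C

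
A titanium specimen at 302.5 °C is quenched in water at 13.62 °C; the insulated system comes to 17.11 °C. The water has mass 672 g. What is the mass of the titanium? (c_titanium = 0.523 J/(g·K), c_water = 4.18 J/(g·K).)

m ≈ 65.7 g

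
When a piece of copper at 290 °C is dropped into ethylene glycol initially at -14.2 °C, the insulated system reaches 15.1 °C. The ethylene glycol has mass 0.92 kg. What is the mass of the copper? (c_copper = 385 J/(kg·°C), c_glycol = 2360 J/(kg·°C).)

m ≈ 0.601 kg

Setting the total heat transfer to zero:
m·385·(15.1 − 290) + 0.92·2360·(15.1 − (-14.2)) = 0
-105836 m = -63616
m = -63616/-105836 ≈ 0.6011 kg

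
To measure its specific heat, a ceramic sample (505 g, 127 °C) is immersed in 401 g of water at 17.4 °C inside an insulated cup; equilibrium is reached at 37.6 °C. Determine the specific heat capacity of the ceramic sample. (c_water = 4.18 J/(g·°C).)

c ≈ 0.75 J/(g·°C)

Net heat exchanged in the isolated system is zero:
505×c×(37.6 − 127) + 401×4.18×(37.6 − 17.4) = 0
-45147 c = -33859
c = -33859/-45147 ≈ 0.75 J/(g·°C)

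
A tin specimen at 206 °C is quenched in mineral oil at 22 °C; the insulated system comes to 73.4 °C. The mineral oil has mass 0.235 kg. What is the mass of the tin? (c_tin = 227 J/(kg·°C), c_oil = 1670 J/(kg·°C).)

Net heat exchanged in the isolated system is zero:
m·227·(73.4 − 206) + 0.235·1670·(73.4 − 22) = 0
-30100 m = -20172
m = -20172/-30100 ≈ 0.6702 kg

m ≈ 0.67 kg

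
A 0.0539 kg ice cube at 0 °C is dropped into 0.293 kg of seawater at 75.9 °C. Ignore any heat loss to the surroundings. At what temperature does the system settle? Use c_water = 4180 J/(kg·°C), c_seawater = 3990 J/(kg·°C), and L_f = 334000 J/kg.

Conservation of energy gives ΣQ = 0:
fusion: m_ice L_f = 0.0539·334000 = 18003
  warm the meltwater: 225.3 T
  seawater: 1169.1(T − 75.9)
1394.4 T = 88732 − 18003 = 70730
T ≈ 50.73 °C (positive, so assuming full melt was valid).

T_f ≈ 50.7 °C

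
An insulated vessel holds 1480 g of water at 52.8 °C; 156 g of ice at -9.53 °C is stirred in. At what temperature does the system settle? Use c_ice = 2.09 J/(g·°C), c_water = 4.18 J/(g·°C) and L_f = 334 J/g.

T_f ≈ 39.7 °C

Net heat exchanged in the isolated system is zero:
ice -9.53→0 °C: 156×2.09×9.53 = 3107.2; latent heat to melt: 156×334 = 52104; warm the meltwater: 652.08 T; water cools: 1480×4.18×(T − 52.8) = 6186.4(T − 52.8)
6838.5 T = 326642 − 55211 = 271431
T ≈ 39.69 °C (positive, so assuming full melt was valid).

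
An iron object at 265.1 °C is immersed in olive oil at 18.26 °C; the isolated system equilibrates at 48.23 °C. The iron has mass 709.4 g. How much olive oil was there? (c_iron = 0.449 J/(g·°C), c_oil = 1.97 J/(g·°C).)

m ≈ 1170 g

Heat lost by the iron = heat gained by the oil:
709.4·0.449·(265.1 − 48.23) = m·1.97·(48.23 − 18.26)
59.04 m = 69078  ⇒  m ≈ 1170 g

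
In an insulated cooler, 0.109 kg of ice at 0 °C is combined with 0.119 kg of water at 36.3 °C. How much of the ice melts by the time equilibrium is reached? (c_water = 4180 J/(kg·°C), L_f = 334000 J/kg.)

m_melted ≈ 0.0541 kg

Water can give up m c ΔT = 0.119·4180·36.3 = 18056 J before reaching 0 °C.
Melting all 0.109 kg of ice would need 0.109·334000 = 36406 J.
Since 18056 < 36406 J, not all the ice melts; equilibrium is at 0 °C.
m_melt = 18056 / L_f = 0.05406 kg.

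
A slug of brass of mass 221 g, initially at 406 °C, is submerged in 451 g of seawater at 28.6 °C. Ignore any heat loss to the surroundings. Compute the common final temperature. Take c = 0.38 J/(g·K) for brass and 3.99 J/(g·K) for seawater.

|Q_brass| = |Q_seawater|:
221×0.38×(406 − T) = 451×3.99×(T − 28.6)
83.98(406 − T) = 1799.5(T − 28.6)
1883.5 T = 85561  ⇒  T ≈ 45.43 °C

T_f ≈ 45.4 °C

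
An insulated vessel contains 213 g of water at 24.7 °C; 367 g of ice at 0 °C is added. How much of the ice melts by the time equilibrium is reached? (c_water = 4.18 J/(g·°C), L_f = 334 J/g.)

Cooling the water to 0 °C releases 213·4.18·24.7 = 21991 J.
Melting all 367 g of ice would need 367·334 = 122578 J.
21991 J < 122578 J, so only part of the ice melts and the system sits at 0 °C.
m_melted·334 = 21991  ⇒  m_melted ≈ 65.84 g.

m_melted ≈ 65.8 g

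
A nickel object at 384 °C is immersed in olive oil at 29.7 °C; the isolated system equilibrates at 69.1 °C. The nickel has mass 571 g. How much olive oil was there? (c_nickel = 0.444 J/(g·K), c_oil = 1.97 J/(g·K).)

Heat lost by the nickel = heat gained by the oil:
571×0.444×(384 − 69.1) = m×1.97×(69.1 − 29.7)
77.62 m = 79835  ⇒  m ≈ 1029 g

m ≈ 1030 g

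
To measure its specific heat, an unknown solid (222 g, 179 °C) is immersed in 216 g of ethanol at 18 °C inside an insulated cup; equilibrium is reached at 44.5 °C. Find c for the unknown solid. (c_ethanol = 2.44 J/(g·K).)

c ≈ 0.468 J/(g·K)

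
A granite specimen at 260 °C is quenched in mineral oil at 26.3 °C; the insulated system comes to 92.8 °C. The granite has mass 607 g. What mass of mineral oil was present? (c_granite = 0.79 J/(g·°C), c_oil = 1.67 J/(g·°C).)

m ≈ 722 g

Heat lost by the granite = heat gained by the oil:
607×0.79×(260 − 92.8) = m×1.67×(92.8 − 26.3)
111.05 m = 80177  ⇒  m ≈ 722 g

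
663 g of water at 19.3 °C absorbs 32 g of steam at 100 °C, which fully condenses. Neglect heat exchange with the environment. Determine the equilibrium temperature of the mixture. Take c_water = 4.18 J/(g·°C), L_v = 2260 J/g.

Net heat exchanged in the isolated system is zero:
condense steam: −32×2260 = −72320; condensed water 100 °C→T: 133.76(T − 100); water warms: 663×4.18×(T − 19.3) = 2771.3(T − 19.3)
2905.1 T = 72320 + 13376 + 53487 = 139183
T ≈ 47.91 °C (< 100 °C, so full condensation is consistent).

T_f ≈ 47.9 °C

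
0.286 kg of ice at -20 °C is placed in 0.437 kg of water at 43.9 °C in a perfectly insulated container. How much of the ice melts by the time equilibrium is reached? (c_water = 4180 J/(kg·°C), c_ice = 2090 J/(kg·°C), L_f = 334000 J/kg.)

Heat available from the water dropping to 0 °C: 0.437·4180·43.9 = 80190 J.
Warming the ice to 0 °C takes 0.286·2090·20 = 11955 J, leaving 68236 J for melting.
To melt every bit of ice: 0.286·334000 = 95524 J.
Since 68236 < 95524 J, not all the ice melts; equilibrium is at 0 °C.
m_melt = 68236 / L_f = 0.2043 kg.

m_melted ≈ 0.204 kg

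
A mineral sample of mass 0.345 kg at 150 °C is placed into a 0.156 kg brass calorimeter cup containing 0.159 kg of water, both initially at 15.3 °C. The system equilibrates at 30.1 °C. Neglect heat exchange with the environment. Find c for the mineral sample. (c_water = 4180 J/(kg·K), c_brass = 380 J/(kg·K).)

Energy conservation, ΣQ = 0:
0.345×c×(30.1 − 150) + 0.159×4180×(30.1 − 15.3) + 0.156×380×(30.1 − 15.3) = 0
-41.37 c = -10714
c = -10714/-41.37 ≈ 259 J/(kg·K)

c ≈ 259 J/(kg·K)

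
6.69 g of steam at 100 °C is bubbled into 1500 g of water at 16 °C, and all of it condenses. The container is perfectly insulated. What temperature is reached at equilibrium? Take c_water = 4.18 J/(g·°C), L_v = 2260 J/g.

Taking heat into each body as positive, Σ m c ΔT = 0:
condense steam: −6.69×2260 = −15119
  condensed water 100 °C→T: 27.96(T − 100)
  water warms: 1500×4.18×(T − 16) = 6270(T − 16)
6298 T = 15119 + 2796.4 + 100320 = 118236
T ≈ 18.77 °C, under the boiling point, so the assumption holds.

T_f ≈ 18.8 °C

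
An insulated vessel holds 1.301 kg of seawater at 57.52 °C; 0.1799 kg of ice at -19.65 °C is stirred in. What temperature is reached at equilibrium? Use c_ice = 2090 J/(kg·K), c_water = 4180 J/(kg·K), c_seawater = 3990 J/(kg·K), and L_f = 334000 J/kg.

T_f ≈ 38.9 °C

Net heat exchanged in the isolated system is zero:
warm ice to 0 °C: 0.1799·2090·(0 − (-19.65)) = 7388.2; melt ice: 0.1799·334000 = 60087; warm the meltwater: 751.98 T; seawater cools: 1.301·3990·(T − 57.52) = 5191(T − 57.52)
5943 T = 298586 − 67475 = 231111
T ≈ 38.89 °C (positive, so assuming full melt was valid).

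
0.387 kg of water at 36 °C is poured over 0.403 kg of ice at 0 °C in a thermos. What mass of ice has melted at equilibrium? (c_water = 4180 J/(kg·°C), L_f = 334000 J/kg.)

Heat available from the water dropping to 0 °C: 0.387·4180·36 = 58236 J.
Melting all 0.403 kg of ice would need 0.403·334000 = 134602 J.
Since 58236 < 134602 J, not all the ice melts; equilibrium is at 0 °C.
m_melt = 58236 / L_f = 0.1744 kg.

m_melted ≈ 0.174 kg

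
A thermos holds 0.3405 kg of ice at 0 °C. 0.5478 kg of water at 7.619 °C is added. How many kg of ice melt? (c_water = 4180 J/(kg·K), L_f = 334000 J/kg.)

m_melted ≈ 0.0522 kg

Heat available from the water dropping to 0 °C: 0.5478·4180·7.619 = 17446 J.
Melting all 0.3405 kg of ice would need 0.3405·334000 = 113727 J.
That's not enough to melt it all — equilibrium is at 0 °C with ice remaining.
m_melted·334000 = 17446  ⇒  m_melted ≈ 0.05223 kg.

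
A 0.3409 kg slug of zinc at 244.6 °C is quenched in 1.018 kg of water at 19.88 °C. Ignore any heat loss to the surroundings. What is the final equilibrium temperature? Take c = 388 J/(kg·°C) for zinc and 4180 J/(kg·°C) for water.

Let T be the final temperature. ΣQ_i = 0:
0.3409×388×(T − 244.6) + 1.018×4180×(T − 19.88) = 0
132.27(T − 244.6) + 4255.2(T − 19.88) = 0
(132.27 + 4255.2) T = 132.27×244.6 + 4255.2×19.88
T = 116947 / 4387.5 = 26.7 °C

T_f ≈ 26.7 °C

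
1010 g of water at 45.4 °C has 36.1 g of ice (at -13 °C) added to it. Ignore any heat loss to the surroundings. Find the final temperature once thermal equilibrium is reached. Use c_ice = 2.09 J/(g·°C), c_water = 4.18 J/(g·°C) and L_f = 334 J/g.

Setting the total heat transfer to zero:
warm ice to 0 °C: 36.1×2.09×(0 − (-13)) = 980.84
  fusion: m_ice L_f = 36.1×334 = 12057
  warm the meltwater: 150.9 T
  water cools: 1010×4.18×(T − 45.4) = 4221.8(T − 45.4)
4372.7 T = 191670 − 13038 = 178631
T ≈ 40.85 °C (positive, so assuming full melt was valid).

T_f ≈ 40.9 °C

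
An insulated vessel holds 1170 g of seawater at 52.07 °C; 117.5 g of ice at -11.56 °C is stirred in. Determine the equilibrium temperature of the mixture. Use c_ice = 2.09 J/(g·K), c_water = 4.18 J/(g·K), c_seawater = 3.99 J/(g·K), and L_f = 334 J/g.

T_f ≈ 39.0 °C

Sum of m c ΔT and latent-heat terms is zero:
warm ice to 0 °C: 117.5·2.09·(0 − (-11.56)) = 2838.8
  fusion: m_ice L_f = 117.5·334 = 39245
  meltwater 0→T: 117.5·4.18·T = 491.15 T
  seawater cools: 1170·3.99·(T − 52.07) = 4668.3(T − 52.07)
5159.4 T = 243078 − 42084 = 200995
T ≈ 38.96 °C — above 0 °C, consistent with complete melting.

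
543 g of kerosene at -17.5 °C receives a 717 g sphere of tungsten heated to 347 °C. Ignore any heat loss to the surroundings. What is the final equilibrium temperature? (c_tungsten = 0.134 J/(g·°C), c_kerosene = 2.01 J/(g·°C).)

T_f ≈ 12.0 °C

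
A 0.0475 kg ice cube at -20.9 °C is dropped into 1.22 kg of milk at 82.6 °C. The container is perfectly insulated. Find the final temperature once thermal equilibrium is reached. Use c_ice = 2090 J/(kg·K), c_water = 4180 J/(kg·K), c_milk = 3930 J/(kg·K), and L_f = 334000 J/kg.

T_f ≈ 75.7 °C

Energy conservation, ΣQ = 0:
ice -20.9→0 °C: 0.0475×2090×20.9 = 2074.8
  melt ice: 0.0475×334000 = 15865
  meltwater 0→T: 0.0475×4180×T = 198.55 T
  milk: 4794.6(T − 82.6)
4993.1 T = 396034 − 17940 = 378094
T ≈ 75.72 °C. Since T > 0 °C, the all-ice-melts assumption holds.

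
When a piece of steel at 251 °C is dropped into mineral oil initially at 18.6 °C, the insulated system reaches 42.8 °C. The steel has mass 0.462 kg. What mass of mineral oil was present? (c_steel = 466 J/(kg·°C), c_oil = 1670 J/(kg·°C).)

m ≈ 1.11 kg

Heat lost by the steel = heat gained by the oil:
0.462×466×(251 − 42.8) = m×1670×(42.8 − 18.6)
40414 m = 44824  ⇒  m ≈ 1.109 kg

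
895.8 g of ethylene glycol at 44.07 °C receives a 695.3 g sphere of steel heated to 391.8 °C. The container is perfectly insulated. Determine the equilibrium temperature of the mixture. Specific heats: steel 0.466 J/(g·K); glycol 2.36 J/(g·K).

Set heat shed by the hot body equal to heat absorbed by the cold body:
695.3×0.466×(391.8 − T) = 895.8×2.36×(T − 44.07)
324.01(391.8 − T) = 2114.1(T − 44.07)
2438.1 T = 220115  ⇒  T ≈ 90.28 °C

T_f ≈ 90.3 °C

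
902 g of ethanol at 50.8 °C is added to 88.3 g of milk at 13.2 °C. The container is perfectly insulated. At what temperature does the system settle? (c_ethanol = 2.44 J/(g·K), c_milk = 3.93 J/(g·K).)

T_f ≈ 45.7 °C

Conservation of energy gives ΣQ = 0:
902·2.44·(T − 50.8) + 88.3·3.93·(T − 13.2) = 0
(2200.9 + 347.02) T = 2200.9·50.8 + 347.02·13.2
T = 116385/2547.9 ≈ 45.68 °C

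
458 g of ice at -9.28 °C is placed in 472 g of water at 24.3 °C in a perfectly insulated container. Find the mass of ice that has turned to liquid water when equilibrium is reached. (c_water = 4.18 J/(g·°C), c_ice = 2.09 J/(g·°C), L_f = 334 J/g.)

m_melted ≈ 117 g

Water can give up m c ΔT = 472·4.18·24.3 = 47943 J before reaching 0 °C.
Warming the ice to 0 °C takes 458·2.09·9.28 = 8883 J, leaving 39060 J for melting.
Fully melting the ice requires m_ice L_f = 458·334 = 152972 J.
Since 39060 < 152972 J, not all the ice melts; equilibrium is at 0 °C.
m_melted·334 = 39060  ⇒  m_melted ≈ 116.9 g.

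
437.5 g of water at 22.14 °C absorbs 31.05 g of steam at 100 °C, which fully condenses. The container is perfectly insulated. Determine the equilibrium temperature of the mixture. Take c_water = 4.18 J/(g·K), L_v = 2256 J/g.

T_f ≈ 63.1 °C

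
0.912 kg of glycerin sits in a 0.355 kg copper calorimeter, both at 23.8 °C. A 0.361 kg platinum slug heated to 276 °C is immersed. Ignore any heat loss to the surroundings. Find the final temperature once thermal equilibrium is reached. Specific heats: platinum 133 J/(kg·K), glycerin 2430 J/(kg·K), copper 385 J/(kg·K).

Setting the total heat transfer to zero:
0.361*133*(T − 276) + 0.912*2430*(T − 23.8) + 0.355*385*(T − 23.8) = 0
48.01(T − 276) + 2216.2(T − 23.8) + 136.67(T − 23.8) = 0
2400.8 T = 69249
T = 69249 / 2400.8 = 28.8 °C

T_f ≈ 28.8 °C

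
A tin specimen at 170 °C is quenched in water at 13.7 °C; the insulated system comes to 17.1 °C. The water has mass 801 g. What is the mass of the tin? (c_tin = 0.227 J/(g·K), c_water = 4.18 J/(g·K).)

Let T be the final temperature. ΣQ_i = 0:
m×0.227×(17.1 − 170) + 801×4.18×(17.1 − 13.7) = 0
-34.71 m = -11384
m = -11384/-34.71 ≈ 328 g

m ≈ 328 g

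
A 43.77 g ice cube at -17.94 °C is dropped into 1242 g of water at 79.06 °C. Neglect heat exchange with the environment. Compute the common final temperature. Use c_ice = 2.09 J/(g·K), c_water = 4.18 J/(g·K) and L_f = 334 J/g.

T_f ≈ 73.3 °C

Sum of m c ΔT and latent-heat terms is zero:
warm ice to 0 °C: 43.77·2.09·(0 − (-17.94)) = 1641.1
  latent heat to melt: 43.77·334 = 14619
  meltwater 0→T: 43.77·4.18·T = 182.96 T
  water cools: 1242·4.18·(T − 79.06) = 5191.6(T − 79.06)
5374.5 T = 410445 − 16260 = 394184
T ≈ 73.34 °C (positive, so assuming full melt was valid).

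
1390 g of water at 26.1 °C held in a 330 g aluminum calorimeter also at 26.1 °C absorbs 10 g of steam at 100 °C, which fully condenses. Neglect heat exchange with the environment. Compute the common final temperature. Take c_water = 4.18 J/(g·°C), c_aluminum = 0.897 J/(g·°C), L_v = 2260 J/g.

Heat gained plus heat lost sum to zero:
condense steam: −10×2260 = −22600; condensed water 100 °C→T: 41.8(T − 100); water warms: 1390×4.18×(T − 26.1) = 5810.2(T − 26.1); cup: 296.01(T − 26.1)
6148 T = 22600 + 4180 + 159372 = 186152
T ≈ 30.28 °C — below 100 °C, confirming all the steam condensed.

T_f ≈ 30.3 °C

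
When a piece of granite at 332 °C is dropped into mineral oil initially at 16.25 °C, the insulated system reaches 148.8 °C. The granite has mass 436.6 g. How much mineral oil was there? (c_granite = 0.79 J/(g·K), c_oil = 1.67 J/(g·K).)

m ≈ 285 g

Setting the total heat transfer to zero:
436.6×0.79×(148.8 − 332) + m×1.67×(148.8 − 16.25) = 0
221.36 m = 63188
m = 63188/221.36 ≈ 285.5 g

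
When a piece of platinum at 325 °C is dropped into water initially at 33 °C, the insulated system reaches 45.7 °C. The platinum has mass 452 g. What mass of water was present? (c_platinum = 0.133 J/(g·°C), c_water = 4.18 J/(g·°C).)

Net heat exchanged in the isolated system is zero:
452·0.133·(45.7 − 325) + m·4.18·(45.7 − 33) = 0
53.09 m = 16790
m = 16790/53.09 ≈ 316.3 g

m ≈ 316 g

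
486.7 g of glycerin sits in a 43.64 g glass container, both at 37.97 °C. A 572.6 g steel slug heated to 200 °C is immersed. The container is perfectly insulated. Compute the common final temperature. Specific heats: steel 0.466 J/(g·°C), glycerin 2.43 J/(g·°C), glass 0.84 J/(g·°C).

T_f ≈ 67.1 °C

Energy conservation, ΣQ = 0:
572.6·0.466·(T − 200) + 486.7·2.43·(T − 37.97) + 43.64·0.84·(T − 37.97) = 0
266.83(T − 200) + 1182.7(T − 37.97) + 36.66(T − 37.97) = 0
(266.83 + 1182.7 + 36.66) T = 266.83·200 + 1182.7·37.97 + 36.66·37.97
T = 99665 / 1486.2 = 67.1 °C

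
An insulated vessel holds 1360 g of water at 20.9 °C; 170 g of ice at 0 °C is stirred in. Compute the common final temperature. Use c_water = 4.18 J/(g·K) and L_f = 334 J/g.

T_f ≈ 9.7 °C

Taking heat into each body as positive, Σ m c ΔT = 0:
latent heat to melt: 170·334 = 56780; warm the meltwater: 710.6 T; water cools: 1360·4.18·(T − 20.9) = 5684.8(T − 20.9)
6395.4 T = 118812 − 56780 = 62032
T ≈ 9.70 °C — above 0 °C, consistent with complete melting.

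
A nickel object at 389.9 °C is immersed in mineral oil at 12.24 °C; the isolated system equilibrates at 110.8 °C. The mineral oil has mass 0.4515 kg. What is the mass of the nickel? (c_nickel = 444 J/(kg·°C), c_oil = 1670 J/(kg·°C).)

m ≈ 0.6 kg

Setting the total heat transfer to zero:
m×444×(110.8 − 389.9) + 0.4515×1670×(110.8 − 12.24) = 0
-123920 m = -74315
m = -74315/-123920 ≈ 0.5997 kg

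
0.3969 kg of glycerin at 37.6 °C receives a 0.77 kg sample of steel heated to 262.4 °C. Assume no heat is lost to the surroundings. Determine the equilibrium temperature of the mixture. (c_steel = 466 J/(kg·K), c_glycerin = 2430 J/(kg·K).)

T_f ≈ 98.6 °C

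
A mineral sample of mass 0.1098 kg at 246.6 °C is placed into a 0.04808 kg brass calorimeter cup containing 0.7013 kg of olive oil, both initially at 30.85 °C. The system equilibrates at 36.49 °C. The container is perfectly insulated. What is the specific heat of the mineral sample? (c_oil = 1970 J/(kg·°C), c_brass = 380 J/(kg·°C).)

c ≈ 342 J/(kg·°C)

Let T be the final temperature. ΣQ_i = 0:
0.1098×c×(36.49 − 246.6) + 0.7013×1970×(36.49 − 30.85) + 0.04808×380×(36.49 − 30.85) = 0
-23.07 c = -7895
c = -7895/-23.07 ≈ 342.2 J/(kg·°C)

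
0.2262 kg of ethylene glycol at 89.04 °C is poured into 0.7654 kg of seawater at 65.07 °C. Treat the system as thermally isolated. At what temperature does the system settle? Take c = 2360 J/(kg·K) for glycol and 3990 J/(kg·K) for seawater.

T_f ≈ 68.6 °C

Setting the total heat transfer to zero:
0.2262·2360·(T − 89.04) + 0.7654·3990·(T − 65.07) = 0
533.83(T − 89.04) + 3053.9(T − 65.07) = 0
(533.83 + 3053.9) T = 533.83·89.04 + 3053.9·65.07
T = 246253 / 3587.8 = 68.6 °C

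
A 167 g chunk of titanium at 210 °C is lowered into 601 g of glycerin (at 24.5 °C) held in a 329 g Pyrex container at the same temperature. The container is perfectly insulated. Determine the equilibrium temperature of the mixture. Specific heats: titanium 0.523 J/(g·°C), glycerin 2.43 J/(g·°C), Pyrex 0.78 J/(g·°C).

T_f ≈ 33.5 °C

Heat gained plus heat lost sum to zero:
167*0.523*(T − 210) + 601*2.43*(T − 24.5) + 329*0.78*(T − 24.5) = 0
1804.4 T = 60409
T = 60409 / 1804.4 = 33.5 °C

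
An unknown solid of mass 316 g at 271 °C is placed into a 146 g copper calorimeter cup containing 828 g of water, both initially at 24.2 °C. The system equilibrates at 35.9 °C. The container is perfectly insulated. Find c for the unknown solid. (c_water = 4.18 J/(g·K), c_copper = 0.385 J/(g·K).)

c ≈ 0.554 J/(g·K)

Heat gained plus heat lost sum to zero:
316·c·(35.9 − 271) + 828·4.18·(35.9 − 24.2) + 146·0.385·(35.9 − 24.2) = 0
-74292 c = -41152
c = -41152/-74292 ≈ 0.5539 J/(g·K)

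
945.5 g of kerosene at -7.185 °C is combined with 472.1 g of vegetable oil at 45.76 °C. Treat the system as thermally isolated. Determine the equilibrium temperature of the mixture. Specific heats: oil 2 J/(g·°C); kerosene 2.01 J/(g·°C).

T_f ≈ 10.4 °C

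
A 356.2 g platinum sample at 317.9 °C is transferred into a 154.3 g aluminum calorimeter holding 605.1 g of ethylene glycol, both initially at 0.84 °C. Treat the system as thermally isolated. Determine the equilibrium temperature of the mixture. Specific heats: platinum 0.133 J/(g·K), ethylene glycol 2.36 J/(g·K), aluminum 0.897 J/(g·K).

T_f ≈ 10.1 °C

T_f is the heat-capacity-weighted average of the initial temperatures:
T_f = (47.37·317.9 + 1428·0.84 + 138.41·0.84) / (47.37 + 1428 + 138.41)
    = 16376 / 1613.8 ≈ 10.15 °C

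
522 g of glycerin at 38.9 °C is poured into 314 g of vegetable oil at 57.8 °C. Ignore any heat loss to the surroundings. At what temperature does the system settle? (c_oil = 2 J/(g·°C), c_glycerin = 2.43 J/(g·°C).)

Conservation of energy gives ΣQ = 0:
314*2*(T − 57.8) + 522*2.43*(T − 38.9) = 0
628(T − 57.8) + 1268.5(T − 38.9) = 0
1896.5 T = 85641
T = 85641 / 1896.5 = 45.2 °C

T_f ≈ 45.2 °C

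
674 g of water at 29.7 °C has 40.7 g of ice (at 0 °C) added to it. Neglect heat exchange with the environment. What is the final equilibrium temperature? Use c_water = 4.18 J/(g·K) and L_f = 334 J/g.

T_f ≈ 23.5 °C

Setting the total heat transfer to zero:
melt ice: 40.7×334 = 13594
  meltwater 0→T: 40.7×4.18×T = 170.13 T
  water: 2817.3(T − 29.7)
2987.4 T = 83674 − 13594 = 70081
T ≈ 23.46 °C (positive, so assuming full melt was valid).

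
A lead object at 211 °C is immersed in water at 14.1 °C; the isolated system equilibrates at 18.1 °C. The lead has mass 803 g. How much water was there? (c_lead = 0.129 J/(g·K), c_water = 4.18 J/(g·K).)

m ≈ 1200 g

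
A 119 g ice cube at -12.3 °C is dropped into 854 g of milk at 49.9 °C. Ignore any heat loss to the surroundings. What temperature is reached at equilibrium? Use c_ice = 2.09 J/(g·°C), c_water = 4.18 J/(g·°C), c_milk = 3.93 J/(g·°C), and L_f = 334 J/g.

T_f ≈ 32.4 °C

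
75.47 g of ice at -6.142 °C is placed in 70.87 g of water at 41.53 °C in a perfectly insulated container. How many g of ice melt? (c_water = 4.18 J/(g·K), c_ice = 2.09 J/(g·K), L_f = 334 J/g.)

m_melted ≈ 33.9 g

Water can give up m c ΔT = 70.87×4.18×41.53 = 12303 J before reaching 0 °C.
Of that, 75.47×2.09×6.142 = 968.79 J goes to bring the ice to 0 °C, leaving 11334 J.
To melt every bit of ice: 75.47×334 = 25207 J.
11334 J < 25207 J, so only part of the ice melts and the system sits at 0 °C.
Mass melted = 11334/334 ≈ 33.93 g.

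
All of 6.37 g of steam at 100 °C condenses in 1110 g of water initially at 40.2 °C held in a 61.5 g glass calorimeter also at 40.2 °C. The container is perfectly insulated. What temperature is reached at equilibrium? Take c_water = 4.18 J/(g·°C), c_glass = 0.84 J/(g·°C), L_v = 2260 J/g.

Let T be the final temperature. ΣQ_i = 0:
steam→water at 100 °C releases m L_v = 6.37·2260 = 14396; condensate cools 100→T: 6.37·4.18·(T − 100) = 26.63(T − 100); original water: 4639.8(T − 40.2); glass cup: 61.5·0.84·(T − 40.2) = 51.66(T − 40.2)
4718.1 T = 14396 + 2662.7 + 188597 = 205656
T ≈ 43.59 °C (< 100 °C, so full condensation is consistent).

T_f ≈ 43.6 °C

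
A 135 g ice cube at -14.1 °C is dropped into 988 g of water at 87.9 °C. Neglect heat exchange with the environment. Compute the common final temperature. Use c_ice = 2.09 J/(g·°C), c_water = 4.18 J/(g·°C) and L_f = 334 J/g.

T_f ≈ 66.9 °C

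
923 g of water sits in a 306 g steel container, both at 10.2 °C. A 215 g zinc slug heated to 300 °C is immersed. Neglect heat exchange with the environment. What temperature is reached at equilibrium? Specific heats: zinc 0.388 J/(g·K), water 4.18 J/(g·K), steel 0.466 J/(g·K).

Conservation of energy gives ΣQ = 0:
215·0.388·(T − 300) + 923·4.18·(T − 10.2) + 306·0.466·(T − 10.2) = 0
83.42(T − 300) + 3858.1(T − 10.2) + 142.6(T − 10.2) = 0
(83.42 + 3858.1 + 142.6) T = 83.42·300 + 3858.1·10.2 + 142.6·10.2
T = 65834/4084.2 ≈ 16.12 °C

T_f ≈ 16.1 °C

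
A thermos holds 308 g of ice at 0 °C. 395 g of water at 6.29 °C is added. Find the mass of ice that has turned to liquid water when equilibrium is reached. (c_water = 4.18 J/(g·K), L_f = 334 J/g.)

m_melted ≈ 31.1 g

Cooling the water to 0 °C releases 395·4.18·6.29 = 10385 J.
To melt every bit of ice: 308·334 = 102872 J.
That's not enough to melt it all — equilibrium is at 0 °C with ice remaining.
m_melt = 10385 / L_f = 31.09 g.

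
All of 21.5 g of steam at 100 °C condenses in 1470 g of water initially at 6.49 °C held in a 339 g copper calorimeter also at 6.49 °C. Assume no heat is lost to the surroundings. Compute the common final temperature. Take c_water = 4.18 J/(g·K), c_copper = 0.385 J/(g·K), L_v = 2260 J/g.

T_f ≈ 15.4 °C

Setting the total heat transfer to zero:
latent heat released on condensation: 21.5×2260 = 48590
  condensate cools 100→T: 21.5×4.18×(T − 100) = 89.87(T − 100)
  water warms: 1470×4.18×(T − 6.49) = 6144.6(T − 6.49)
  cup: 130.52(T − 6.49)
6365 T = 48590 + 8987 + 40725 = 98302
T ≈ 15.44 °C — below 100 °C, confirming all the steam condensed.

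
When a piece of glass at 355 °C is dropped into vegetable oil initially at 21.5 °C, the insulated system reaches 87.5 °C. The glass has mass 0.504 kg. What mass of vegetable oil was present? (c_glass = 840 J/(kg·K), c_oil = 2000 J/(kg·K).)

m ≈ 0.858 kg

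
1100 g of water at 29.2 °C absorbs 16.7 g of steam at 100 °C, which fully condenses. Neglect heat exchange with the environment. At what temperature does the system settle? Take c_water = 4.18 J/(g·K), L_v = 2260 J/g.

T_f ≈ 38.3 °C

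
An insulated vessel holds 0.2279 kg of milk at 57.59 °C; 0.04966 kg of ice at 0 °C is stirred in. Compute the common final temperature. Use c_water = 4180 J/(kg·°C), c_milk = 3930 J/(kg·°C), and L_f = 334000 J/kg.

Sum of m c ΔT and latent-heat terms is zero:
fusion: m_ice L_f = 0.04966×334000 = 16586; meltwater 0→T: 0.04966×4180×T = 207.58 T; milk: 895.65(T − 57.59)
1103.2 T = 51580 − 16586 = 34994
T ≈ 31.72 °C. Since T > 0 °C, the all-ice-melts assumption holds.

T_f ≈ 31.7 °C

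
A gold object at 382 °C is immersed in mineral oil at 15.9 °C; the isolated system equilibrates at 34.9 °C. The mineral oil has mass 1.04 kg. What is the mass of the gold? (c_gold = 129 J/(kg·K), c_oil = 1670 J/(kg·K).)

Heat lost by the gold = heat gained by the oil:
m×129×(382 − 34.9) = 1.04×1670×(34.9 − 15.9)
44776 m = 32999  ⇒  m ≈ 0.737 kg

m ≈ 0.737 kg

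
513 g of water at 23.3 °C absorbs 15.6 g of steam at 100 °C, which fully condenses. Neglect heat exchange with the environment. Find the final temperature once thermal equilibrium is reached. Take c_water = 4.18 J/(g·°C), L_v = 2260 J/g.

Energy conservation, ΣQ = 0:
steam→water at 100 °C releases m L_v = 15.6·2260 = 35256; condensate cools 100→T: 15.6·4.18·(T − 100) = 65.21(T − 100); water warms: 513·4.18·(T − 23.3) = 2144.3(T − 23.3)
2209.5 T = 35256 + 6520.8 + 49963 = 91740
T ≈ 41.52 °C, under the boiling point, so the assumption holds.

T_f ≈ 41.5 °C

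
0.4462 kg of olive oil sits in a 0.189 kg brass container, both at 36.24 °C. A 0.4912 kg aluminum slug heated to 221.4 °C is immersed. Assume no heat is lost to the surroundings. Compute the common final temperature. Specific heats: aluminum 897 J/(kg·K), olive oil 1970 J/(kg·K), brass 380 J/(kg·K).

With ΣQ=0 the equilibrium temperature is the m·c-weighted mean:
T_f = (440.61*221.4 + 879.01*36.24 + 71.82*36.24) / (440.61 + 879.01 + 71.82)
    = 132008 / 1391.4 ≈ 94.87 °C

T_f ≈ 94.9 °C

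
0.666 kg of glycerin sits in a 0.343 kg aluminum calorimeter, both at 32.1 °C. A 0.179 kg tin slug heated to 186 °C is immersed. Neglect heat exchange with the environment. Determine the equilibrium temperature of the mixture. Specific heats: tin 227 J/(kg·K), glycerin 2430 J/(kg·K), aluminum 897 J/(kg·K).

Setting the total heat transfer to zero:
0.179×227×(T − 186) + 0.666×2430×(T − 32.1) + 0.343×897×(T − 32.1) = 0
40.63(T − 186) + 1618.4(T − 32.1) + 307.67(T − 32.1) = 0
(40.63 + 1618.4 + 307.67) T = 40.63×186 + 1618.4×32.1 + 307.67×32.1
T = 69384/1966.7 ≈ 35.28 °C

T_f ≈ 35.3 °C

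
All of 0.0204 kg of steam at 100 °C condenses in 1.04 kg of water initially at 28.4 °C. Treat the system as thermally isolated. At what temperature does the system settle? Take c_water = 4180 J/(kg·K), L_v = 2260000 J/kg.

T_f ≈ 40.2 °C

Setting the total heat transfer to zero:
condense steam: −0.0204×2260000 = −46104; condensed water 100 °C→T: 85.27(T − 100); original water: 4347.2(T − 28.4)
4432.5 T = 46104 + 8527.2 + 123460 = 178092
T ≈ 40.18 °C — below 100 °C, confirming all the steam condensed.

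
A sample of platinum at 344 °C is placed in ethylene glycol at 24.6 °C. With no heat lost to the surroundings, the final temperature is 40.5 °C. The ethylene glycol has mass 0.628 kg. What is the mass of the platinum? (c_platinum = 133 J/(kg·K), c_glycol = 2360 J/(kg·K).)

m ≈ 0.584 kg

Heat lost by the platinum = heat gained by the glycol:
m×133×(344 − 40.5) = 0.628×2360×(40.5 − 24.6)
40366 m = 23565  ⇒  m ≈ 0.5838 kg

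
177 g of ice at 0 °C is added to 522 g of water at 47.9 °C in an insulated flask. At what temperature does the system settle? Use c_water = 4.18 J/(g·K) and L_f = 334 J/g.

T_f ≈ 15.5 °C

Heat gained plus heat lost sum to zero:
latent heat to melt: 177×334 = 59118
  meltwater 0→T: 177×4.18×T = 739.86 T
  water cools: 522×4.18×(T − 47.9) = 2182(T − 47.9)
2921.8 T = 104516 − 59118 = 45398
T ≈ 15.54 °C. Since T > 0 °C, the all-ice-melts assumption holds.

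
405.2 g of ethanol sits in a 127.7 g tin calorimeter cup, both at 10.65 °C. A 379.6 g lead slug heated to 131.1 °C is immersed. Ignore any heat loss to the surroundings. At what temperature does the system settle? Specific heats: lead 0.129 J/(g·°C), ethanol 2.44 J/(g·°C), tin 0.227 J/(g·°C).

T_f ≈ 16.2 °C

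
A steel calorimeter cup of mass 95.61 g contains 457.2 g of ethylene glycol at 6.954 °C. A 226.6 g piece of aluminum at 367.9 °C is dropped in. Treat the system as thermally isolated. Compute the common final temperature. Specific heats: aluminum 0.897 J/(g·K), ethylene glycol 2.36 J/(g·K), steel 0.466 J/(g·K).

T_f ≈ 62.2 °C

Setting the total heat transfer to zero:
226.6*0.897*(T − 367.9) + 457.2*2.36*(T − 6.954) + 95.61*0.466*(T − 6.954) = 0
1326.8 T = 82593
T = 82593 / 1326.8 = 62.2 °C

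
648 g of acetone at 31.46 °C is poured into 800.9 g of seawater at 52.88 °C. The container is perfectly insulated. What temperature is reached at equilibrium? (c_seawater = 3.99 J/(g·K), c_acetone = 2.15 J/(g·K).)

Energy conservation, ΣQ = 0:
800.9×3.99×(T − 52.88) + 648×2.15×(T − 31.46) = 0
4588.8 T = 212813
T ≈ 46.38 °C

T_f ≈ 46.4 °C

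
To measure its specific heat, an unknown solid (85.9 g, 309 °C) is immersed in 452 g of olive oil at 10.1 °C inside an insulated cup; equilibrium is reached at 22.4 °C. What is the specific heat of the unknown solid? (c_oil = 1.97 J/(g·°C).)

c ≈ 0.445 J/(g·°C)

Net heat exchanged in the isolated system is zero:
85.9×c×(22.4 − 309) + 452×1.97×(22.4 − 10.1) = 0
-24619 c = -10952
c = -10952/-24619 ≈ 0.4449 J/(g·°C)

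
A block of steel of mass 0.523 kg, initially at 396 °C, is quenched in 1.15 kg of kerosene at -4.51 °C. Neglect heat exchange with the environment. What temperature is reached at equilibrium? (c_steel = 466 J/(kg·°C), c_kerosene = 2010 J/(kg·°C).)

T_f ≈ 33.7 °C

Energy conservation, ΣQ = 0:
0.523×466×(T − 396) + 1.15×2010×(T − (-4.51)) = 0
243.72(T − 396) + 2311.5(T − (-4.51)) = 0
(243.72 + 2311.5) T = 243.72×396 + 2311.5×(-4.51)
T = 86087 / 2555.2 = 33.7 °C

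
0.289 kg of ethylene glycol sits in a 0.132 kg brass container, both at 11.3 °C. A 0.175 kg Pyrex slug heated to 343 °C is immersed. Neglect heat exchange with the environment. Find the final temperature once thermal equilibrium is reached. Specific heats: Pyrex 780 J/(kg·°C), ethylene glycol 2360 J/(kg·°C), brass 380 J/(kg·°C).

T_f ≈ 63.4 °C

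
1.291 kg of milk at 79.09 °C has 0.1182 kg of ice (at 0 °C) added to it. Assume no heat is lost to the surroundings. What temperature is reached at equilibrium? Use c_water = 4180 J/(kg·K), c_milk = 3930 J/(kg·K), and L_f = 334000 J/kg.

Let T be the final temperature. ΣQ_i = 0:
fusion: m_ice L_f = 0.1182×334000 = 39479; warm the meltwater: 494.08 T; milk cools: 1.291×3930×(T − 79.09) = 5073.6(T − 79.09)
5567.7 T = 401273 − 39479 = 361795
T ≈ 64.98 °C (positive, so assuming full melt was valid).

T_f ≈ 65.0 °C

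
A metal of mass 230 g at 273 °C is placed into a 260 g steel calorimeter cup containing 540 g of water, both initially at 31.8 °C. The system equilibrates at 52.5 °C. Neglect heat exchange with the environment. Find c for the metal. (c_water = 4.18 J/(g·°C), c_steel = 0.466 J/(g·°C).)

Energy conservation, ΣQ = 0:
230×c×(52.5 − 273) + 540×4.18×(52.5 − 31.8) + 260×0.466×(52.5 − 31.8) = 0
-50715 c = -49232
c = -49232/-50715 ≈ 0.9708 J/(g·°C)

c ≈ 0.971 J/(g·°C)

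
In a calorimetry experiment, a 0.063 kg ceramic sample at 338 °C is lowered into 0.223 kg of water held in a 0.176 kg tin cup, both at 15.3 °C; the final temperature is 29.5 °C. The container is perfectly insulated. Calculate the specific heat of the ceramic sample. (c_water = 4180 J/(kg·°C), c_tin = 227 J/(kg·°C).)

c ≈ 710 J/(kg·°C)

Net heat exchanged in the isolated system is zero:
0.063×c×(29.5 − 338) + 0.223×4180×(29.5 − 15.3) + 0.176×227×(29.5 − 15.3) = 0
-19.44 c = -13804
c = -13804/-19.44 ≈ 710.2 J/(kg·°C)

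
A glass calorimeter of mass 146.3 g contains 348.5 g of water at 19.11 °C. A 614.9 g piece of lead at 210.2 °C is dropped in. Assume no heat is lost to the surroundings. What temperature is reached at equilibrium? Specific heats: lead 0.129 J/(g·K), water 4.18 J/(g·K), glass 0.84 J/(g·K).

T_f ≈ 28.2 °C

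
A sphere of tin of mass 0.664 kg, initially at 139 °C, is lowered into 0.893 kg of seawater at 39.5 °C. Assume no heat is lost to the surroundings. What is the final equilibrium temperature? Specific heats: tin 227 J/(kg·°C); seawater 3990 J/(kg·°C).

T_f ≈ 43.5 °C

Set heat shed by the hot body equal to heat absorbed by the cold body:
0.664×227×(139 − T) = 0.893×3990×(T − 39.5)
150.73(139 − T) = 3563.1(T − 39.5)
3713.8 T = 161692  ⇒  T ≈ 43.54 °C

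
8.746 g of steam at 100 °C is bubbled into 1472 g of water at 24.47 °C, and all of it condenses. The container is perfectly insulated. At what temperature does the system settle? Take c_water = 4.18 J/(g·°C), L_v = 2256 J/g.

Sum of m c ΔT and latent-heat terms is zero:
condense steam: −8.746×2256 = −19731; condensate cools 100→T: 8.746×4.18×(T − 100) = 36.56(T − 100); original water: 6153(T − 24.47)
6189.5 T = 19731 + 3655.8 + 150563 = 173950
T ≈ 28.10 °C, under the boiling point, so the assumption holds.

T_f ≈ 28.1 °C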